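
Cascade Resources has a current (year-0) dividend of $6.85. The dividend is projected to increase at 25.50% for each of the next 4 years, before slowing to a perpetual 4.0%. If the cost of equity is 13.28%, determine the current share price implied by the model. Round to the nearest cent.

Two-stage DDM. Project D₁…D_4 at 0.255, terminal growth 0.04, discount at r = 0.1328.
D_1 = 8.5967
D_2 = 10.7889
D_3 = 13.5401
D_4 = 16.9928
Terminal value at t=4: TV = D_5/(r−g) = 17.6725/(0.1328−0.04) = 190.4368
P₀ = 8.5967/(1+0.1328)^1 + 10.7889/(1+0.1328)^2 + 13.5401/(1+0.1328)^3 + 16.9928/(1+0.1328)^4 + 190.4368/(1+0.1328)^4 = 151.2784

$151.28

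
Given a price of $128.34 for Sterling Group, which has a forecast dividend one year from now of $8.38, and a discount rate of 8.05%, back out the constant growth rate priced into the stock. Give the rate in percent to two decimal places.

1.52%

From P₀ = D₁/(r − g), the implied growth is g = r − D₁/P₀.
g = 0.0805 − 8.38/128.34 = 0.0805 − 0.06530 = 0.01520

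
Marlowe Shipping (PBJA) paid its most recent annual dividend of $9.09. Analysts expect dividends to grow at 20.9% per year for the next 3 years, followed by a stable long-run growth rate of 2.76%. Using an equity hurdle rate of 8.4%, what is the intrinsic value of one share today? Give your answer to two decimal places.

Two-stage DDM. Project D₁…D_3 at 0.209, terminal growth 0.0276, discount at r = 0.084.
D_1 = 10.9898
D_2 = 13.2867
D_3 = 16.0636
Terminal value at t=3: TV = D_4/(r−g) = 16.5070/(0.084−0.0276) = 292.6764
P₀ = 10.9898/(1+0.084)^1 + 13.2867/(1+0.084)^2 + 16.0636/(1+0.084)^3 + 292.6764/(1+0.084)^3 = 263.8301

$263.83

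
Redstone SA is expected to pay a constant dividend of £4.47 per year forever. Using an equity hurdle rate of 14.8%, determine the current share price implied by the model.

£30.20

Zero-growth DDM (perpetuity): P₀ = D/r = 4.47 / 0.148 = 30.2027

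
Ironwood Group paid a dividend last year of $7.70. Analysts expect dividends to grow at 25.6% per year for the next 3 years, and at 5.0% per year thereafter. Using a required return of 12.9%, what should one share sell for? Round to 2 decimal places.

Two-stage DDM. Project D₁…D_3 at 0.256, terminal growth 0.05, discount at r = 0.129.
D_1 = 9.6712
D_2 = 12.1470
D_3 = 15.2567
Terminal value at t=3: TV = D_4/(r−g) = 16.0195/(0.129−0.05) = 202.7785
P₀ = 9.6712/(1+0.129)^1 + 12.1470/(1+0.129)^2 + 15.2567/(1+0.129)^3 + 202.7785/(1+0.129)^3 = 169.6071

$169.61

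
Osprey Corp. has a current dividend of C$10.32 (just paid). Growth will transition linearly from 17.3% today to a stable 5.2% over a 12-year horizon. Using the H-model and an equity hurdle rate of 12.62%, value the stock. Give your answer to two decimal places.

C$247.29

H-model: P₀ = D₀[(1+g_L) + H(g_S−g_L)]/(r−g_L), with H = 12/2 = 6.
P₀ = 10.32 × [(1+0.052) + 6×(0.173−0.052)] / (0.1262−0.052)
   = 10.32 × 1.7780 / 0.0742 = 247.2906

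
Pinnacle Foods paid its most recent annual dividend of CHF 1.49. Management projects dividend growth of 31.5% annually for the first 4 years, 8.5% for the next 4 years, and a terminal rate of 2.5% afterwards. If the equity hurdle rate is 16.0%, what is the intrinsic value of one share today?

CHF 30.89

Three-stage DDM. Project D₁…D_8; terminal Gordon value at t=8 with g = 0.025; discount at r = 0.16.
D_1 = 1.9593
D_2 = 2.5765
D_3 = 3.3882
D_4 = 4.4554
D_5 = 4.8341
D_6 = 5.2450
D_7 = 5.6909
D_8 = 6.1746
TV_8 = 6.3290/(0.16−0.025) = 46.8812
P₀ = Σ Dₜ/(1+r)ᵗ + TV_8/(1+r)^8 = 30.8866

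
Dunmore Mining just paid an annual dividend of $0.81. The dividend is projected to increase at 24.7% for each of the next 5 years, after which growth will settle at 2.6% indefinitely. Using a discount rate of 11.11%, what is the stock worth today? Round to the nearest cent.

$23.19

Two-stage DDM. Project D₁…D_5 at 0.247, terminal growth 0.026, discount at r = 0.1111.
D_1 = 1.0101
D_2 = 1.2596
D_3 = 1.5707
D_4 = 1.9586
D_5 = 2.4424
Terminal value at t=5: TV = D_6/(r−g) = 2.5059/(0.1111−0.026) = 29.4466
P₀ = 1.0101/(1+0.1111)^1 + 1.2596/(1+0.1111)^2 + 1.5707/(1+0.1111)^3 + 1.9586/(1+0.1111)^4 + 2.4424/(1+0.1111)^5 + 29.4466/(1+0.1111)^5 = 23.1906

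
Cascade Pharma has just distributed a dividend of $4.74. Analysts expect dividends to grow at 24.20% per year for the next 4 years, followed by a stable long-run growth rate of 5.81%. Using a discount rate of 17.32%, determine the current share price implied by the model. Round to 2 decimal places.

$76.64

Two-stage DDM. Project D₁…D_4 at 0.242, terminal growth 0.0581, discount at r = 0.1732.
D_1 = 5.8871
D_2 = 7.3118
D_3 = 9.0812
D_4 = 11.2788
Terminal value at t=4: TV = D_5/(r−g) = 11.9341/(0.1732−0.0581) = 103.6850
P₀ = 5.8871/(1+0.1732)^1 + 7.3118/(1+0.1732)^2 + 9.0812/(1+0.1732)^3 + 11.2788/(1+0.1732)^4 + 103.6850/(1+0.1732)^4 = 76.6378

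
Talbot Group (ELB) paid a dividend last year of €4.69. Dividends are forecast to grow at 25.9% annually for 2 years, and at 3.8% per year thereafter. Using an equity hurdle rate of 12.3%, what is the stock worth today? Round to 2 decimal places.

Two-stage DDM. Project D₁…D_2 at 0.259, terminal growth 0.038, discount at r = 0.123.
D_1 = 5.9047
D_2 = 7.4340
Terminal value at t=2: TV = D_3/(r−g) = 7.7165/(0.123−0.038) = 90.7826
P₀ = 5.9047/(1+0.123)^1 + 7.4340/(1+0.123)^2 + 90.7826/(1+0.123)^2 = 83.1379

€83.14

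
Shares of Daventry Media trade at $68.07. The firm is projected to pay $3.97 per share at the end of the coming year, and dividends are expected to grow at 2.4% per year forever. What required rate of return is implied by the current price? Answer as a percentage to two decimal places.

Rearranging the constant-growth DDM: r = D₁/P₀ + g.
r = 3.9700 / 68.07 + 0.024 = 0.05832 + 0.024 = 0.08232

8.23%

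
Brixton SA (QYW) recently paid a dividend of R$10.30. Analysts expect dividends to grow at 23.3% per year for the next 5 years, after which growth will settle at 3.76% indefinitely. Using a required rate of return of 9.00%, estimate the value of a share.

R$453.44

Two-stage DDM. Project D₁…D_5 at 0.233, terminal growth 0.0376, discount at r = 0.09.
D_1 = 12.6999
D_2 = 15.6590
D_3 = 19.3075
D_4 = 23.8062
D_5 = 29.3530
Terminal value at t=5: TV = D_6/(r−g) = 30.4567/(0.09−0.0376) = 581.2344
P₀ = 12.6999/(1+0.09)^1 + 15.6590/(1+0.09)^2 + 19.3075/(1+0.09)^3 + 23.8062/(1+0.09)^4 + 29.3530/(1+0.09)^5 + 581.2344/(1+0.09)^5 = 453.4449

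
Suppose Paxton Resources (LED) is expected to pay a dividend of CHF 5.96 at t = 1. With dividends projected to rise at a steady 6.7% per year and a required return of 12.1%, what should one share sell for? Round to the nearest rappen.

Gordon growth model: P₀ = D₁/(r − g), with D₁ = 5.96 given directly.
P₀ = 5.9600 / (0.121 − 0.067) = 5.9600 / 0.054 = 110.3704

CHF 110.37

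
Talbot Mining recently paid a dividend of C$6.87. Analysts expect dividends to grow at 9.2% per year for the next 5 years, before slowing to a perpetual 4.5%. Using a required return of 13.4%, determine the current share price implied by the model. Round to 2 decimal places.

Two-stage DDM. Project D₁…D_5 at 0.092, terminal growth 0.045, discount at r = 0.134.
D_1 = 7.5020
D_2 = 8.1922
D_3 = 8.9459
D_4 = 9.7689
D_5 = 10.6677
Terminal value at t=5: TV = D_6/(r−g) = 11.1477/(0.134−0.045) = 125.2553
P₀ = 7.5020/(1+0.134)^1 + 8.1922/(1+0.134)^2 + 8.9459/(1+0.134)^3 + 9.7689/(1+0.134)^4 + 10.6677/(1+0.134)^5 + 125.2553/(1+0.134)^5 = 97.5097

C$97.51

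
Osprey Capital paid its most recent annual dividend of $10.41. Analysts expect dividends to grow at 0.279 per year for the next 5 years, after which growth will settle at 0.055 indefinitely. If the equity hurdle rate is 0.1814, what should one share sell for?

Two-stage DDM. Project D₁…D_5 at 0.279, terminal growth 0.055, discount at r = 0.1814.
D_1 = 13.3144
D_2 = 17.0291
D_3 = 21.7802
D_4 = 27.8569
D_5 = 35.6290
Terminal value at t=5: TV = D_6/(r−g) = 37.5886/(0.1814−0.055) = 297.3780
P₀ = 13.3144/(1+0.1814)^1 + 17.0291/(1+0.1814)^2 + 21.7802/(1+0.1814)^3 + 27.8569/(1+0.1814)^4 + 35.6290/(1+0.1814)^5 + 297.3780/(1+0.1814)^5 = 195.6804

$195.68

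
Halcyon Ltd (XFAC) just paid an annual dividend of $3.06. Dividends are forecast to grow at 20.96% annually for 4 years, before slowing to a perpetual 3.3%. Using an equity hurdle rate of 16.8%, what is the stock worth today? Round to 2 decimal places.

Two-stage DDM. Project D₁…D_4 at 0.2096, terminal growth 0.033, discount at r = 0.168.
D_1 = 3.7014
D_2 = 4.4772
D_3 = 5.4156
D_4 = 6.5507
Terminal value at t=4: TV = D_5/(r−g) = 6.7669/(0.168−0.033) = 50.1251
P₀ = 3.7014/(1+0.168)^1 + 4.4772/(1+0.168)^2 + 5.4156/(1+0.168)^3 + 6.5507/(1+0.168)^4 + 50.1251/(1+0.168)^4 = 40.3023

$40.30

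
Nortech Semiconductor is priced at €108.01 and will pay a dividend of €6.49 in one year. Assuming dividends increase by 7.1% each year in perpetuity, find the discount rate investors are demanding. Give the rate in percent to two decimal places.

13.11%

Rearranging the constant-growth DDM: r = D₁/P₀ + g.
r = 6.4900 / 108.01 + 0.071 = 0.06009 + 0.071 = 0.13109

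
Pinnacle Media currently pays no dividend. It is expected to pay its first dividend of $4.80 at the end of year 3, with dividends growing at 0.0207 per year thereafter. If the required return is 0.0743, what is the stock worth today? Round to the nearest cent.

$77.59

Deferred-dividend DDM. At t=2 the remaining stream is a growing perpetuity with first payment D_3 = 4.80.
V_2 = D_3/(r−g) = 4.80/(0.0743−0.0207) = 89.5522
P₀ = V_2/(1+r)^2 = 89.5522/(1+0.0743)^2 = 77.5935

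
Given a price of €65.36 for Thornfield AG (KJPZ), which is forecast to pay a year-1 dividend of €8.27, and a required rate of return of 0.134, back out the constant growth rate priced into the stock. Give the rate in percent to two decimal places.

From P₀ = D₁/(r − g), the implied growth is g = r − D₁/P₀.
g = 0.134 − 8.27/65.36 = 0.134 − 0.12653 = 0.00747

0.75%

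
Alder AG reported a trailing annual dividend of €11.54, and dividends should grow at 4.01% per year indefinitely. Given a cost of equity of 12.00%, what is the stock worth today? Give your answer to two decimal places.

Gordon growth model: P₀ = D₁/(r − g). D₁ = 11.54 × (1 + 0.0401) = 12.0028.
P₀ = 12.0028 / (0.12 − 0.0401) = 12.0028 / 0.0799 = 150.2222

€150.22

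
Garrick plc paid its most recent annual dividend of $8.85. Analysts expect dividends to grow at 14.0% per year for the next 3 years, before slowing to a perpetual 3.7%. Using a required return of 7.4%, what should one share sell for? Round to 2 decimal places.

$326.58

Two-stage DDM. Project D₁…D_3 at 0.14, terminal growth 0.037, discount at r = 0.074.
D_1 = 10.0890
D_2 = 11.5015
D_3 = 13.1117
Terminal value at t=3: TV = D_4/(r−g) = 13.5968/(0.074−0.037) = 367.4810
P₀ = 10.0890/(1+0.074)^1 + 11.5015/(1+0.074)^2 + 13.1117/(1+0.074)^3 + 367.4810/(1+0.074)^3 = 326.5836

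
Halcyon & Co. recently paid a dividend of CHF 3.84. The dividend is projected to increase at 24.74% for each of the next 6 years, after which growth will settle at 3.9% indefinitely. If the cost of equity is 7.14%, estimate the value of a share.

CHF 347.28

Two-stage DDM. Project D₁…D_6 at 0.2474, terminal growth 0.039, discount at r = 0.0714.
D_1 = 4.7900
D_2 = 5.9751
D_3 = 7.4533
D_4 = 9.2972
D_5 = 11.5974
D_6 = 14.4666
Terminal value at t=6: TV = D_7/(r−g) = 15.0308/(0.0714−0.039) = 463.9126
P₀ = 4.7900/(1+0.0714)^1 + 5.9751/(1+0.0714)^2 + 7.4533/(1+0.0714)^3 + 9.2972/(1+0.0714)^4 + 11.5974/(1+0.0714)^5 + 14.4666/(1+0.0714)^6 + 463.9126/(1+0.0714)^6 = 347.2803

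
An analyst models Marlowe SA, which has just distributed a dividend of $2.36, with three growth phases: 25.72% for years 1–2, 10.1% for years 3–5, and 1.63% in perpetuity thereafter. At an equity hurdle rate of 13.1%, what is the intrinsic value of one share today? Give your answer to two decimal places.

$37.67

Three-stage DDM. Project D₁…D_5; terminal Gordon value at t=5 with g = 0.0163; discount at r = 0.131.
D_1 = 2.9670
D_2 = 3.7301
D_3 = 4.1068
D_4 = 4.5216
D_5 = 4.9783
TV_5 = 5.0595/(0.131−0.0163) = 44.1104
P₀ = Σ Dₜ/(1+r)ᵗ + TV_5/(1+r)^5 = 37.6673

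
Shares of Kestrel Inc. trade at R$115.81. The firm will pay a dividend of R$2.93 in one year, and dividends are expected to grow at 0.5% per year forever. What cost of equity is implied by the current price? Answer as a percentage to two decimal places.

3.03%

Rearranging the constant-growth DDM: r = D₁/P₀ + g.
r = 2.9300 / 115.81 + 0.005 = 0.02530 + 0.005 = 0.03030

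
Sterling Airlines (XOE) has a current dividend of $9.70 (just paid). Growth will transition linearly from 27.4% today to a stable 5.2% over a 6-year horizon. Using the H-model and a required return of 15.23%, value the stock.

$166.15

H-model: P₀ = D₀[(1+g_L) + H(g_S−g_L)]/(r−g_L), with H = 6/2 = 3.
P₀ = 9.70 × [(1+0.052) + 3×(0.274−0.052)] / (0.1523−0.052)
   = 9.70 × 1.7180 / 0.1003 = 166.1476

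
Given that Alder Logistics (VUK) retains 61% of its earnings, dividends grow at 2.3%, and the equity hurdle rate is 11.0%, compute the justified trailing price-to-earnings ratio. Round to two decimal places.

Payout ratio b = 1 − 0.61 = 0.39.
Justified trailing P/E = b(1+g)/(r−g) = 0.39×(1+0.023)/(0.11−0.023) = 4.5859

4.59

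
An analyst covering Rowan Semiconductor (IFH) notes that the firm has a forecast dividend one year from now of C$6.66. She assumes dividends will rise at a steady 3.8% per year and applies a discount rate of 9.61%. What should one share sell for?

C$114.63

Gordon growth model: P₀ = D₁/(r − g), with D₁ = 6.66 given directly.
P₀ = 6.6600 / (0.0961 − 0.038) = 6.6600 / 0.0581 = 114.6299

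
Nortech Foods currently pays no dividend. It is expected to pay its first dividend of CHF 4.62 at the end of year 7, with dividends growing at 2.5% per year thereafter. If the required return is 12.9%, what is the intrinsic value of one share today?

Deferred-dividend DDM. At t=6 the remaining stream is a growing perpetuity with first payment D_7 = 4.62.
V_6 = D_7/(r−g) = 4.62/(0.129−0.025) = 44.4231
P₀ = V_6/(1+r)^6 = 44.4231/(1+0.129)^6 = 21.4509

CHF 21.45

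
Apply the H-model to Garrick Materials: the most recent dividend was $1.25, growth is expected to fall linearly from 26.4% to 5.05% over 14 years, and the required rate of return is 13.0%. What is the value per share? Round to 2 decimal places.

$40.02

H-model: P₀ = D₀[(1+g_L) + H(g_S−g_L)]/(r−g_L), with H = 14/2 = 7.
P₀ = 1.25 × [(1+0.0505) + 7×(0.264−0.0505)] / (0.13−0.0505)
   = 1.25 × 2.5450 / 0.0795 = 40.0157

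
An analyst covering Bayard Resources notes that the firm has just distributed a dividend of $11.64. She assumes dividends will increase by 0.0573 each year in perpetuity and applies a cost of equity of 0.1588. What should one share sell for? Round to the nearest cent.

$121.25

Gordon growth model: P₀ = D₁/(r − g). D₁ = 11.64 × (1 + 0.0573) = 12.3070.
P₀ = 12.3070 / (0.1588 − 0.0573) = 12.3070 / 0.1015 = 121.2510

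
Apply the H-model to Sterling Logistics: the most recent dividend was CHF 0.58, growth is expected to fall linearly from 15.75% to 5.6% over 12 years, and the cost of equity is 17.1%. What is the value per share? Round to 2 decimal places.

CHF 8.40

H-model: P₀ = D₀[(1+g_L) + H(g_S−g_L)]/(r−g_L), with H = 12/2 = 6.
P₀ = 0.58 × [(1+0.056) + 6×(0.1575−0.056)] / (0.171−0.056)
   = 0.58 × 1.6650 / 0.115 = 8.3974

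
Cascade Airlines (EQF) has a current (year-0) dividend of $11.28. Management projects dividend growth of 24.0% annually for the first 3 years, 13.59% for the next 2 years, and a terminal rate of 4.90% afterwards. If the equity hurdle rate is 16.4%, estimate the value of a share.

Three-stage DDM. Project D₁…D_5; terminal Gordon value at t=5 with g = 0.049; discount at r = 0.164.
D_1 = 13.9872
D_2 = 17.3441
D_3 = 21.5067
D_4 = 24.4295
D_5 = 27.7494
TV_5 = 29.1092/(0.164−0.049) = 253.1232
P₀ = Σ Dₜ/(1+r)ᵗ + TV_5/(1+r)^5 = 183.2073

$183.21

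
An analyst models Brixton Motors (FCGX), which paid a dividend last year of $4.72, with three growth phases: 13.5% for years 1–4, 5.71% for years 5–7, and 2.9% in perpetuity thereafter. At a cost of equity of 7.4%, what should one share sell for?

Three-stage DDM. Project D₁…D_7; terminal Gordon value at t=7 with g = 0.029; discount at r = 0.074.
D_1 = 5.3572
D_2 = 6.0804
D_3 = 6.9013
D_4 = 7.8330
D_5 = 8.2802
D_6 = 8.7530
D_7 = 9.2528
TV_7 = 9.5211/(0.074−0.029) = 211.5809
P₀ = Σ Dₜ/(1+r)ᵗ + TV_7/(1+r)^7 = 167.1940

$167.19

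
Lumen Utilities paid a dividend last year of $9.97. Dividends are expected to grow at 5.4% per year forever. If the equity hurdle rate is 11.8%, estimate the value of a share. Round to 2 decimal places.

Gordon growth model: P₀ = D₁/(r − g). D₁ = 9.97 × (1 + 0.054) = 10.5084.
P₀ = 10.5084 / (0.118 − 0.054) = 10.5084 / 0.064 = 164.1934

$164.19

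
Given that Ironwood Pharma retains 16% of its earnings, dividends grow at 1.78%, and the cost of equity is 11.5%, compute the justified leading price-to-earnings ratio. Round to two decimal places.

8.64

Payout ratio b = 1 − 0.16 = 0.84.
Justified leading P/E = b/(r−g) = 0.84/(0.115−0.0178) = 8.6420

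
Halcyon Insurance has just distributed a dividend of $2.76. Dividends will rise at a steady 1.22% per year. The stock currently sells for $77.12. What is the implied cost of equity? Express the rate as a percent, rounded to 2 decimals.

4.84%

Rearranging the constant-growth DDM: r = D₁/P₀ + g.
D₁ = 2.76 × (1 + 0.0122) = 2.7937.
r = 2.7937 / 77.12 + 0.0122 = 0.03623 + 0.0122 = 0.04842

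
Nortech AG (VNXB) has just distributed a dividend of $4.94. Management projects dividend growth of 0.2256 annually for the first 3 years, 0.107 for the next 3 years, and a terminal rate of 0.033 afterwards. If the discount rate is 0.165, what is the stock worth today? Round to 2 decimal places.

$70.63

Three-stage DDM. Project D₁…D_6; terminal Gordon value at t=6 with g = 0.033; discount at r = 0.165.
D_1 = 6.0545
D_2 = 7.4204
D_3 = 9.0944
D_4 = 10.0675
D_5 = 11.1447
D_6 = 12.3372
TV_6 = 12.7443/(0.165−0.033) = 96.5478
P₀ = Σ Dₜ/(1+r)ᵗ + TV_6/(1+r)^6 = 70.6270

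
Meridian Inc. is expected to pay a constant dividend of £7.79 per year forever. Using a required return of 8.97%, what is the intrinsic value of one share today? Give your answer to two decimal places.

Zero-growth DDM (perpetuity): P₀ = D/r = 7.79 / 0.0897 = 86.8450

£86.85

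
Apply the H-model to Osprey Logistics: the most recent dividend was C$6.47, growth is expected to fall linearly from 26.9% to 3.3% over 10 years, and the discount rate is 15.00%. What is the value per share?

H-model: P₀ = D₀[(1+g_L) + H(g_S−g_L)]/(r−g_L), with H = 10/2 = 5.
P₀ = 6.47 × [(1+0.033) + 5×(0.269−0.033)] / (0.15−0.033)
   = 6.47 × 2.2130 / 0.117 = 122.3770

C$122.38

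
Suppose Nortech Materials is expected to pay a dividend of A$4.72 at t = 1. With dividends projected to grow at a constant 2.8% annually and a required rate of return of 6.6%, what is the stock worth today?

Gordon growth model: P₀ = D₁/(r − g), with D₁ = 4.72 given directly.
P₀ = 4.7200 / (0.066 − 0.028) = 4.7200 / 0.038 = 124.2105

A$124.21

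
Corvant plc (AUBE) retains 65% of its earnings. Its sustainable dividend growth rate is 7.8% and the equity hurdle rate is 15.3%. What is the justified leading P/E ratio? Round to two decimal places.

4.67

Payout ratio b = 1 − 0.65 = 0.35.
Justified leading P/E = b/(r−g) = 0.35/(0.153−0.078) = 4.6667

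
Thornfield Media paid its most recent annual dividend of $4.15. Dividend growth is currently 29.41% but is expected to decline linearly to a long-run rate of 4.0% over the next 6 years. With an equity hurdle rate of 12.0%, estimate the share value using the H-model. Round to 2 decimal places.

$93.49

H-model: P₀ = D₀[(1+g_L) + H(g_S−g_L)]/(r−g_L), with H = 6/2 = 3.
P₀ = 4.15 × [(1+0.04) + 3×(0.2941−0.04)] / (0.12−0.04)
   = 4.15 × 1.8023 / 0.08 = 93.4943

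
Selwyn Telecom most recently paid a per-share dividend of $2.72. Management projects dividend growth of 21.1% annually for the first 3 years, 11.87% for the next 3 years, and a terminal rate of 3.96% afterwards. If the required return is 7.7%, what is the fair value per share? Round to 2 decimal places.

$143.35

Three-stage DDM. Project D₁…D_6; terminal Gordon value at t=6 with g = 0.0396; discount at r = 0.077.
D_1 = 3.2939
D_2 = 3.9889
D_3 = 4.8306
D_4 = 5.4040
D_5 = 6.0454
D_6 = 6.7630
TV_6 = 7.0309/(0.077−0.0396) = 187.9909
P₀ = Σ Dₜ/(1+r)ᵗ + TV_6/(1+r)^6 = 143.3463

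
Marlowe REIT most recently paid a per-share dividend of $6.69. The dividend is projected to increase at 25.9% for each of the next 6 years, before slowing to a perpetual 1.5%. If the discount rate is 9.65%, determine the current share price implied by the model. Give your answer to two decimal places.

Two-stage DDM. Project D₁…D_6 at 0.259, terminal growth 0.015, discount at r = 0.0965.
D_1 = 8.4227
D_2 = 10.6042
D_3 = 13.3507
D_4 = 16.8085
D_5 = 21.1619
D_6 = 26.6428
Terminal value at t=6: TV = D_7/(r−g) = 27.0425/(0.0965−0.015) = 331.8096
P₀ = 8.4227/(1+0.0965)^1 + 10.6042/(1+0.0965)^2 + 13.3507/(1+0.0965)^3 + 16.8085/(1+0.0965)^4 + 21.1619/(1+0.0965)^5 + 26.6428/(1+0.0965)^6 + 331.8096/(1+0.0965)^6 = 257.8501

$257.85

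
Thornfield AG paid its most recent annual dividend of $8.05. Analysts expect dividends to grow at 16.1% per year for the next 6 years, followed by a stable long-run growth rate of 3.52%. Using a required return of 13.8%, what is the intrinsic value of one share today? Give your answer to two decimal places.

$143.24

Two-stage DDM. Project D₁…D_6 at 0.161, terminal growth 0.0352, discount at r = 0.138.
D_1 = 9.3461
D_2 = 10.8508
D_3 = 12.5977
D_4 = 14.6260
D_5 = 16.9808
D_6 = 19.7147
Terminal value at t=6: TV = D_7/(r−g) = 20.4086/(0.138−0.0352) = 198.5274
P₀ = 9.3461/(1+0.138)^1 + 10.8508/(1+0.138)^2 + 12.5977/(1+0.138)^3 + 14.6260/(1+0.138)^4 + 16.9808/(1+0.138)^5 + 19.7147/(1+0.138)^6 + 198.5274/(1+0.138)^6 = 143.2384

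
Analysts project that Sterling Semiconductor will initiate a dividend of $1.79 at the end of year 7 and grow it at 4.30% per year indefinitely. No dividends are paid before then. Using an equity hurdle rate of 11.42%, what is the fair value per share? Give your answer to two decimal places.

Deferred-dividend DDM. At t=6 the remaining stream is a growing perpetuity with first payment D_7 = 1.79.
V_6 = D_7/(r−g) = 1.79/(0.1142−0.043) = 25.1404
P₀ = V_6/(1+r)^6 = 25.1404/(1+0.1142)^6 = 13.1400

$13.14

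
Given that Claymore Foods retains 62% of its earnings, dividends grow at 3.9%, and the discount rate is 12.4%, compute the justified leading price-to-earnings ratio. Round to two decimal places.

4.47

Payout ratio b = 1 − 0.62 = 0.38.
Justified leading P/E = b/(r−g) = 0.38/(0.124−0.039) = 4.4706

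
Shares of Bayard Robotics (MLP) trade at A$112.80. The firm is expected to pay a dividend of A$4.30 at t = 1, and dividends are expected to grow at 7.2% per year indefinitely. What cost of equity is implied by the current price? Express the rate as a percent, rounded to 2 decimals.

Rearranging the constant-growth DDM: r = D₁/P₀ + g.
r = 4.3000 / 112.80 + 0.072 = 0.03812 + 0.072 = 0.11012

11.01%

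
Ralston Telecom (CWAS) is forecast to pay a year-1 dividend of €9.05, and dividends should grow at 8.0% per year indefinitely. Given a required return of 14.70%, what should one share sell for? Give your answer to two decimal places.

Gordon growth model: P₀ = D₁/(r − g), with D₁ = 9.05 given directly.
P₀ = 9.0500 / (0.147 − 0.08) = 9.0500 / 0.067 = 135.0746

€135.07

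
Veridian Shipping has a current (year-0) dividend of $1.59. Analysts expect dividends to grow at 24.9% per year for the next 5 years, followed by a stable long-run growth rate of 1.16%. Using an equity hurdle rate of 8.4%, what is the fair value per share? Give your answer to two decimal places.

$57.52

Two-stage DDM. Project D₁…D_5 at 0.249, terminal growth 0.0116, discount at r = 0.084.
D_1 = 1.9859
D_2 = 2.4804
D_3 = 3.0980
D_4 = 3.8694
D_5 = 4.8329
Terminal value at t=5: TV = D_6/(r−g) = 4.8890/(0.084−0.0116) = 67.5273
P₀ = 1.9859/(1+0.084)^1 + 2.4804/(1+0.084)^2 + 3.0980/(1+0.084)^3 + 3.8694/(1+0.084)^4 + 4.8329/(1+0.084)^5 + 67.5273/(1+0.084)^5 = 57.5227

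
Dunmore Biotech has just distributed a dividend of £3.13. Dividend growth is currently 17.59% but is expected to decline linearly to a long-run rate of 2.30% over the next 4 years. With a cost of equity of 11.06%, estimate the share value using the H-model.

H-model: P₀ = D₀[(1+g_L) + H(g_S−g_L)]/(r−g_L), with H = 4/2 = 2.
P₀ = 3.13 × [(1+0.023) + 2×(0.1759−0.023)] / (0.1106−0.023)
   = 3.13 × 1.3288 / 0.0876 = 47.4788

£47.48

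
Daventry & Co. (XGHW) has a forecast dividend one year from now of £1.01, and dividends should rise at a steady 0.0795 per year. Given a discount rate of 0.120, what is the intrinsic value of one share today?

Gordon growth model: P₀ = D₁/(r − g), with D₁ = 1.01 given directly.
P₀ = 1.0100 / (0.12 − 0.0795) = 1.0100 / 0.0405 = 24.9383

£24.94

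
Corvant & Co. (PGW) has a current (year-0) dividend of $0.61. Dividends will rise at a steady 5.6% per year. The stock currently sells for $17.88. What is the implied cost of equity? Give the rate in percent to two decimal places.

Rearranging the constant-growth DDM: r = D₁/P₀ + g.
D₁ = 0.61 × (1 + 0.056) = 0.6442.
r = 0.6442 / 17.88 + 0.056 = 0.03603 + 0.056 = 0.09203

9.20%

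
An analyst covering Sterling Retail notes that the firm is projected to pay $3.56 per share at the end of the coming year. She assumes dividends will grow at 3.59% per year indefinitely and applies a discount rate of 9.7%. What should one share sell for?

$58.27

Gordon growth model: P₀ = D₁/(r − g), with D₁ = 3.56 given directly.
P₀ = 3.5600 / (0.097 − 0.0359) = 3.5600 / 0.0611 = 58.2651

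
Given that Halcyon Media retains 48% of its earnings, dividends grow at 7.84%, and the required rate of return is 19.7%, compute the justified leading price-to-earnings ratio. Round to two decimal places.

Payout ratio b = 1 − 0.48 = 0.52.
Justified leading P/E = b/(r−g) = 0.52/(0.197−0.0784) = 4.3845

4.38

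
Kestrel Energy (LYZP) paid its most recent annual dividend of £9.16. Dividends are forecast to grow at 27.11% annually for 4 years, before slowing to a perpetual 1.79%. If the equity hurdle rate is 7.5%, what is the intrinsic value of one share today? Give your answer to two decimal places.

Two-stage DDM. Project D₁…D_4 at 0.2711, terminal growth 0.0179, discount at r = 0.075.
D_1 = 11.6433
D_2 = 14.7998
D_3 = 18.8120
D_4 = 23.9119
Terminal value at t=4: TV = D_5/(r−g) = 24.3399/(0.075−0.0179) = 426.2686
P₀ = 11.6433/(1+0.075)^1 + 14.7998/(1+0.075)^2 + 18.8120/(1+0.075)^3 + 23.9119/(1+0.075)^4 + 426.2686/(1+0.075)^4 = 375.8760

£375.88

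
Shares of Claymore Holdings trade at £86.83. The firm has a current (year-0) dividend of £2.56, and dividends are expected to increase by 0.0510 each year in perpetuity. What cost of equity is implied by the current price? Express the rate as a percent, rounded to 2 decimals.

Rearranging the constant-growth DDM: r = D₁/P₀ + g.
D₁ = 2.56 × (1 + 0.051) = 2.6906.
r = 2.6906 / 86.83 + 0.051 = 0.03099 + 0.051 = 0.08199

8.20%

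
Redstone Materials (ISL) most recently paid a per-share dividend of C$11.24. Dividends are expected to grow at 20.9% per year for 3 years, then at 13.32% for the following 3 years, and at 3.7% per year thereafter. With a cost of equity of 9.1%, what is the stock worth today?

Three-stage DDM. Project D₁…D_6; terminal Gordon value at t=6 with g = 0.037; discount at r = 0.091.
D_1 = 13.5892
D_2 = 16.4293
D_3 = 19.8630
D_4 = 22.5088
D_5 = 25.5069
D_6 = 28.9045
TV_6 = 29.9739/(0.091−0.037) = 555.0728
P₀ = Σ Dₜ/(1+r)ᵗ + TV_6/(1+r)^6 = 420.2396

C$420.24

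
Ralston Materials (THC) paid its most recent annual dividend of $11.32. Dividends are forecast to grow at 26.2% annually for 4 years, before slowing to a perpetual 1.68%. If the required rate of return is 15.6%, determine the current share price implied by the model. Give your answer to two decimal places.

$174.11

Two-stage DDM. Project D₁…D_4 at 0.262, terminal growth 0.0168, discount at r = 0.156.
D_1 = 14.2858
D_2 = 18.0287
D_3 = 22.7523
D_4 = 28.7133
Terminal value at t=4: TV = D_5/(r−g) = 29.1957/(0.156−0.0168) = 209.7395
P₀ = 14.2858/(1+0.156)^1 + 18.0287/(1+0.156)^2 + 22.7523/(1+0.156)^3 + 28.7133/(1+0.156)^4 + 209.7395/(1+0.156)^4 = 174.1050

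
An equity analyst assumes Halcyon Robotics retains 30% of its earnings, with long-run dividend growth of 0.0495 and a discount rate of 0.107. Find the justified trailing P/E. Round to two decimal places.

12.78

Payout ratio b = 1 − 0.30 = 0.70.
Justified trailing P/E = b(1+g)/(r−g) = 0.70×(1+0.0495)/(0.107−0.0495) = 12.7765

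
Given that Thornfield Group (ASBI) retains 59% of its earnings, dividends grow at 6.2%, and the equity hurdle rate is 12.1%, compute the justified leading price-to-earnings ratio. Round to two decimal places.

Payout ratio b = 1 − 0.59 = 0.41.
Justified leading P/E = b/(r−g) = 0.41/(0.121−0.062) = 6.9492

6.95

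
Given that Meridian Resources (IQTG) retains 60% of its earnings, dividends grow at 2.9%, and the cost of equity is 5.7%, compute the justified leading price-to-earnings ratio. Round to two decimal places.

Payout ratio b = 1 − 0.60 = 0.40.
Justified leading P/E = b/(r−g) = 0.40/(0.057−0.029) = 14.2857

14.29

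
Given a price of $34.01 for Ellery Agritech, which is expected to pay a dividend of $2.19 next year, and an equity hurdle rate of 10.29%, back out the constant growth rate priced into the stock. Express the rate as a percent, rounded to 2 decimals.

From P₀ = D₁/(r − g), the implied growth is g = r − D₁/P₀.
g = 0.1029 − 2.19/34.01 = 0.1029 − 0.06439 = 0.03851

3.85%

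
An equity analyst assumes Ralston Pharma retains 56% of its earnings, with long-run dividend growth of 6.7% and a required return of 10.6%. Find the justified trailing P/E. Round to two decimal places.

12.04

Payout ratio b = 1 − 0.56 = 0.44.
Justified trailing P/E = b(1+g)/(r−g) = 0.44×(1+0.067)/(0.106−0.067) = 12.0379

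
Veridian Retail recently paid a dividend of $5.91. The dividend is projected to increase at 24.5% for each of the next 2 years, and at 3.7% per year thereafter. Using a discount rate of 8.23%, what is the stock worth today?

Two-stage DDM. Project D₁…D_2 at 0.245, terminal growth 0.037, discount at r = 0.0823.
D_1 = 7.3580
D_2 = 9.1606
Terminal value at t=2: TV = D_3/(r−g) = 9.4996/(0.0823−0.037) = 209.7040
P₀ = 7.3580/(1+0.0823)^1 + 9.1606/(1+0.0823)^2 + 209.7040/(1+0.0823)^2 = 193.6429

$193.64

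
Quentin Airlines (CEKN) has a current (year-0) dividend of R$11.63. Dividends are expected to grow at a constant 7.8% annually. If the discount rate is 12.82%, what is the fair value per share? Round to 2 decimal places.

R$249.74

Gordon growth model: P₀ = D₁/(r − g). D₁ = 11.63 × (1 + 0.078) = 12.5371.
P₀ = 12.5371 / (0.1282 − 0.078) = 12.5371 / 0.0502 = 249.7438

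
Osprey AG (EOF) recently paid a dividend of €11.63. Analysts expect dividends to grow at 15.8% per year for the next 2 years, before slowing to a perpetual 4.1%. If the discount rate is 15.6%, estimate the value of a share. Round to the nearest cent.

Two-stage DDM. Project D₁…D_2 at 0.158, terminal growth 0.041, discount at r = 0.156.
D_1 = 13.4675
D_2 = 15.5954
Terminal value at t=2: TV = D_3/(r−g) = 16.2348/(0.156−0.041) = 141.1724
P₀ = 13.4675/(1+0.156)^1 + 15.5954/(1+0.156)^2 + 141.1724/(1+0.156)^2 = 128.9618

€128.96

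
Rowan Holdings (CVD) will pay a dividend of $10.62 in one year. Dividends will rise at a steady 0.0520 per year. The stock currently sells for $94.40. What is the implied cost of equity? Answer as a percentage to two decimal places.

Rearranging the constant-growth DDM: r = D₁/P₀ + g.
r = 10.6200 / 94.40 + 0.052 = 0.11250 + 0.052 = 0.16450

16.45%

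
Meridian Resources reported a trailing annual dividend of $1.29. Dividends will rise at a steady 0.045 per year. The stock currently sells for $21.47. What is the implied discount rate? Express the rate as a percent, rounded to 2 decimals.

Rearranging the constant-growth DDM: r = D₁/P₀ + g.
D₁ = 1.29 × (1 + 0.045) = 1.3480.
r = 1.3480 / 21.47 + 0.045 = 0.06279 + 0.045 = 0.10779

10.78%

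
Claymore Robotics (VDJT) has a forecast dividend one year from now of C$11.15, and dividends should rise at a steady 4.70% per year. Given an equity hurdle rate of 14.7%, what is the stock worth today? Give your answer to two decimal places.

Gordon growth model: P₀ = D₁/(r − g), with D₁ = 11.15 given directly.
P₀ = 11.1500 / (0.147 − 0.047) = 11.1500 / 0.1 = 111.5000

C$111.50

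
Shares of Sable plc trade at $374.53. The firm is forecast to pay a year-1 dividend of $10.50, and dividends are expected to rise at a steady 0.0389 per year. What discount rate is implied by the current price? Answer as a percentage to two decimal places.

6.69%

Rearranging the constant-growth DDM: r = D₁/P₀ + g.
r = 10.5000 / 374.53 + 0.0389 = 0.02804 + 0.0389 = 0.06694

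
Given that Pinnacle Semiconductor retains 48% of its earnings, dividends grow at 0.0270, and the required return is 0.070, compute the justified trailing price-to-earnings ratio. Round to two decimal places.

Payout ratio b = 1 − 0.48 = 0.52.
Justified trailing P/E = b(1+g)/(r−g) = 0.52×(1+0.027)/(0.07−0.027) = 12.4195

12.42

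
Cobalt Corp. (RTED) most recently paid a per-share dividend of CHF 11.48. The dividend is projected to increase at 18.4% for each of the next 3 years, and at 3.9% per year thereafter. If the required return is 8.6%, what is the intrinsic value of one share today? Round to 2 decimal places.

Two-stage DDM. Project D₁…D_3 at 0.184, terminal growth 0.039, discount at r = 0.086.
D_1 = 13.5923
D_2 = 16.0933
D_3 = 19.0545
Terminal value at t=3: TV = D_4/(r−g) = 19.7976/(0.086−0.039) = 421.2255
P₀ = 13.5923/(1+0.086)^1 + 16.0933/(1+0.086)^2 + 19.0545/(1+0.086)^3 + 421.2255/(1+0.086)^3 = 369.9088

CHF 369.91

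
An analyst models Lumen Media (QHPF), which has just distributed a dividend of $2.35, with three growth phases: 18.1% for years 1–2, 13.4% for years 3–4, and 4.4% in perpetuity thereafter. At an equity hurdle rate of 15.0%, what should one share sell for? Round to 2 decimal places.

$33.48

Three-stage DDM. Project D₁…D_4; terminal Gordon value at t=4 with g = 0.044; discount at r = 0.15.
D_1 = 2.7754
D_2 = 3.2777
D_3 = 3.7169
D_4 = 4.2150
TV_4 = 4.4004/(0.15−0.044) = 41.5134
P₀ = Σ Dₜ/(1+r)ᵗ + TV_4/(1+r)^4 = 33.4810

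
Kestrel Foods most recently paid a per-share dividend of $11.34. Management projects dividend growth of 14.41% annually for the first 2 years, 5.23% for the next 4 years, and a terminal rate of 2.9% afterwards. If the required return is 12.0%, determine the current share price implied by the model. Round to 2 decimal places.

Three-stage DDM. Project D₁…D_6; terminal Gordon value at t=6 with g = 0.029; discount at r = 0.12.
D_1 = 12.9741
D_2 = 14.8437
D_3 = 15.6200
D_4 = 16.4369
D_5 = 17.2966
D_6 = 18.2012
TV_6 = 18.7290/(0.12−0.029) = 205.8132
P₀ = Σ Dₜ/(1+r)ᵗ + TV_6/(1+r)^6 = 168.2884

$168.29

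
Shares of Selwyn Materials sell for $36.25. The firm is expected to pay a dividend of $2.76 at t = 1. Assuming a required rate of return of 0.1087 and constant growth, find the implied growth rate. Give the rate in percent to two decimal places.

3.26%

From P₀ = D₁/(r − g), the implied growth is g = r − D₁/P₀.
g = 0.1087 − 2.76/36.25 = 0.1087 − 0.07614 = 0.03256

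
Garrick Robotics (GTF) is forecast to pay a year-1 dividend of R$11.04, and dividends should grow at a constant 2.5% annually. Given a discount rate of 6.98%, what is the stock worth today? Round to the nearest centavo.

R$246.43

Gordon growth model: P₀ = D₁/(r − g), with D₁ = 11.04 given directly.
P₀ = 11.0400 / (0.0698 − 0.025) = 11.0400 / 0.0448 = 246.4286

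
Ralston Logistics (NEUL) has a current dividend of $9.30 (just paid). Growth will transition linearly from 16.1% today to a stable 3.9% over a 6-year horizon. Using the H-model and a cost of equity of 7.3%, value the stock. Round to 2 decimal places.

$384.31

H-model: P₀ = D₀[(1+g_L) + H(g_S−g_L)]/(r−g_L), with H = 6/2 = 3.
P₀ = 9.30 × [(1+0.039) + 3×(0.161−0.039)] / (0.073−0.039)
   = 9.30 × 1.4050 / 0.034 = 384.3088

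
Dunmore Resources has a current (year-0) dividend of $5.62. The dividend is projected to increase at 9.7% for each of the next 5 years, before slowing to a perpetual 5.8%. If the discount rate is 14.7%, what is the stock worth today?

Two-stage DDM. Project D₁…D_5 at 0.097, terminal growth 0.058, discount at r = 0.147.
D_1 = 6.1651
D_2 = 6.7632
D_3 = 7.4192
D_4 = 8.1388
D_5 = 8.9283
Terminal value at t=5: TV = D_6/(r−g) = 9.4462/(0.147−0.058) = 106.1366
P₀ = 6.1651/(1+0.147)^1 + 6.7632/(1+0.147)^2 + 7.4192/(1+0.147)^3 + 8.1388/(1+0.147)^4 + 8.9283/(1+0.147)^5 + 106.1366/(1+0.147)^5 = 78.0943

$78.09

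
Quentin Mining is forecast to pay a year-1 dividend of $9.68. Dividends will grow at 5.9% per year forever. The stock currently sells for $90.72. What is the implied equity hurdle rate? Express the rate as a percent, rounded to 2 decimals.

16.57%

Rearranging the constant-growth DDM: r = D₁/P₀ + g.
r = 9.6800 / 90.72 + 0.059 = 0.10670 + 0.059 = 0.16570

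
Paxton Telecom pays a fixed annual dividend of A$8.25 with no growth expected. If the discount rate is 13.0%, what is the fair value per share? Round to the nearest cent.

A$63.46

Zero-growth DDM (perpetuity): P₀ = D/r = 8.25 / 0.13 = 63.4615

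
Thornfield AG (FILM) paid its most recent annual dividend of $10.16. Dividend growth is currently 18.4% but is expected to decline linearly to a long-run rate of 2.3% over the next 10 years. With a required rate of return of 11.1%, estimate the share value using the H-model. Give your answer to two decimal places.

H-model: P₀ = D₀[(1+g_L) + H(g_S−g_L)]/(r−g_L), with H = 10/2 = 5.
P₀ = 10.16 × [(1+0.023) + 5×(0.184−0.023)] / (0.111−0.023)
   = 10.16 × 1.8280 / 0.088 = 211.0509

$211.05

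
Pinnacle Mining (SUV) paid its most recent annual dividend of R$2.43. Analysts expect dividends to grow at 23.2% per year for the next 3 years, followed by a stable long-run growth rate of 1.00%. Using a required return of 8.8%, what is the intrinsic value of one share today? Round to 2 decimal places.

Two-stage DDM. Project D₁…D_3 at 0.232, terminal growth 0.01, discount at r = 0.088.
D_1 = 2.9938
D_2 = 3.6883
D_3 = 4.5440
Terminal value at t=3: TV = D_4/(r−g) = 4.5894/(0.088−0.01) = 58.8390
P₀ = 2.9938/(1+0.088)^1 + 3.6883/(1+0.088)^2 + 4.5440/(1+0.088)^3 + 58.8390/(1+0.088)^3 = 55.0811

R$55.08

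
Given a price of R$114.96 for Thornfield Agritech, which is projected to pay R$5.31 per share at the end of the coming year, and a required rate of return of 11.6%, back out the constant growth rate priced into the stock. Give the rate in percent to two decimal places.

6.98%

From P₀ = D₁/(r − g), the implied growth is g = r − D₁/P₀.
g = 0.116 − 5.31/114.96 = 0.116 − 0.04619 = 0.06981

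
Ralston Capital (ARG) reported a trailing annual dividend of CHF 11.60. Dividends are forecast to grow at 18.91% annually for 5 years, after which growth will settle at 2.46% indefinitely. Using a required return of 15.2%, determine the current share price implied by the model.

Two-stage DDM. Project D₁…D_5 at 0.1891, terminal growth 0.0246, discount at r = 0.152.
D_1 = 13.7936
D_2 = 16.4019
D_3 = 19.5035
D_4 = 23.1916
D_5 = 27.5772
Terminal value at t=5: TV = D_6/(r−g) = 28.2556/(0.152−0.0246) = 221.7863
P₀ = 13.7936/(1+0.152)^1 + 16.4019/(1+0.152)^2 + 19.5035/(1+0.152)^3 + 23.1916/(1+0.152)^4 + 27.5772/(1+0.152)^5 + 221.7863/(1+0.152)^5 = 173.1633

CHF 173.16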